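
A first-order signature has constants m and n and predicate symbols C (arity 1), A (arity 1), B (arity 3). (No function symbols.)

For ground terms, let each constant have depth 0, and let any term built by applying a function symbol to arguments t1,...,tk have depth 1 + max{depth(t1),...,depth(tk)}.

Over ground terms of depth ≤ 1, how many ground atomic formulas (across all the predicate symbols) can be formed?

First count ground terms of depth ≤ 1.
With no function symbols every ground term is a constant, so there are exactly 2 ground terms at every depth bound.
N_0 = 2
N_1 = 2
Explicitly: m, n.
So |H| = 2.
For each predicate symbol, the number of ground atoms is |H| raised to its arity; summing:
  C: 2;  A: 2;  B: 2^3 = 8
Total ground atoms: 2 + 2 + 8 = 12.

12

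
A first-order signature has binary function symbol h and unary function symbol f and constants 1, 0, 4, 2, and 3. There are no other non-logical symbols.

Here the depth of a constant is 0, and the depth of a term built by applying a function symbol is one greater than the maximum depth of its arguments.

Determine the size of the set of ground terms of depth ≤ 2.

If N_k denotes the number of depth-≤k ground terms, the 5 constants give N_0 = 5, and each function symbol of arity r contributes N_{k-1}^r new terms at level k: N_k = 5 + N_{k-1}^2 + N_{k-1}.
N_0 = 5
N_1 = 5 + 5^2 + 5 = 35
N_2 = 5 + 35^2 + 35 = 1265

1265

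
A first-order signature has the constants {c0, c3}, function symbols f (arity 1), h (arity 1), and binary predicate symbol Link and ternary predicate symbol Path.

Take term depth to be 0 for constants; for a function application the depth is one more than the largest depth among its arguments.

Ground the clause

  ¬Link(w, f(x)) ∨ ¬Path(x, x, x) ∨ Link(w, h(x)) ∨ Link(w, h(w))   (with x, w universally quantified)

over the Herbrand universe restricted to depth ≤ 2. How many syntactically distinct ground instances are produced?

196

Ground terms of depth ≤ 2:
  Let N_k = |{terms of depth ≤ k}|. Then N_0 = 2 and N_k = 2 + N_{k-1} + N_{k-1} for k ≥ 1 (one summand per function symbol, arity giving the exponent).
  N_0 = 2
  N_1 = 2 + 2 + 2 = 6
  N_2 = 2 + 6 + 6 = 14
So there are 14 ground terms available for substitution.
The body mentions every one of the 2 quantified variables; since ground terms form a free algebra, no two substitutions collapse to the same formula.
Number of ground instances = 14^2 = 196.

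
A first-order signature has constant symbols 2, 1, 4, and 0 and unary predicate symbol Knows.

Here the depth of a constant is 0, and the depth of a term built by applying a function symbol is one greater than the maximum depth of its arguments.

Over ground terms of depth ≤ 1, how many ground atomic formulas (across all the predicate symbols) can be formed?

4

First count ground terms of depth ≤ 1.
With no function symbols every ground term is a constant, so there are exactly 4 ground terms at every depth bound.
N_0 = 4
N_1 = 4
Explicitly: 2, 1, 4, 0.
So |H| = 4.
Each predicate of arity r yields |H|^r ground atoms (one per choice of an r-tuple from H):
  Knows: 4
Total ground atoms: 4.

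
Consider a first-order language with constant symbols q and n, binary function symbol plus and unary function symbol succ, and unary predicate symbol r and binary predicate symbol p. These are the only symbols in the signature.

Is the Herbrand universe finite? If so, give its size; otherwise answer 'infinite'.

infinite

The signature has at least one function symbol (plus, arity 2) and at least one constant (q).
Iterating plus gives infinitely many distinct ground terms: q, plus(q, q), plus(plus(q, q), plus(q, q)), ...
So the Herbrand universe is infinite.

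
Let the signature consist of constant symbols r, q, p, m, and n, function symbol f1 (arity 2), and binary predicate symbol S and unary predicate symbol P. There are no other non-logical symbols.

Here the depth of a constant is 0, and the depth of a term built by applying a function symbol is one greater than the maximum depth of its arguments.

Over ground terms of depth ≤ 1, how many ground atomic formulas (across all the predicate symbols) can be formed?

First count ground terms of depth ≤ 1.
Count level by level. With function symbols f1/2, the terms of depth ≤ k are the 5 constants together with each function applied to depth-≤(k−1) tuples, so N_k = 5 + N_{k-1}^2.
N_0 = 5
N_1 = 5 + 5^2 = 30
So |H| = 30.
For each predicate symbol, the number of ground atoms is |H| raised to its arity; summing:
  S: 30^2 = 900;  P: 30
Total ground atoms: 900 + 30 = 930.

930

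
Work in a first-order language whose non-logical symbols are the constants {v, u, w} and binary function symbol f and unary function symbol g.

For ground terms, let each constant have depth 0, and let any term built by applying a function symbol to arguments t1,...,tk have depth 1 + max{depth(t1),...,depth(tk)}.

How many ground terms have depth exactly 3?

Let N_k = |{terms of depth ≤ k}|. Then N_0 = 3 and N_k = 3 + N_{k-1}^2 + N_{k-1} for k ≥ 1 (one summand per function symbol, arity giving the exponent).
N_0 = 3
N_1 = 3 + 3^2 + 3 = 15
N_2 = 3 + 15^2 + 15 = 243
N_3 = 3 + 243^2 + 243 = 59295
Terms of depth exactly 3: N_3 − N_2 = 59295 − 243 = 59052.

59052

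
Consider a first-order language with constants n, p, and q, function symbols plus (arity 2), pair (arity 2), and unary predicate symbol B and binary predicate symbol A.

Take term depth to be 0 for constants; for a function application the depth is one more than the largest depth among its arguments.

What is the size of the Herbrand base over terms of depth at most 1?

First count ground terms of depth ≤ 1.
If N_k denotes the number of depth-≤k ground terms, the 3 constants give N_0 = 3, and each function symbol of arity r contributes N_{k-1}^r new terms at level k: N_k = 3 + N_{k-1}^2 + N_{k-1}^2.
N_0 = 3
N_1 = 3 + 3^2 + 3^2 = 21
So |H| = 21.
For each predicate symbol, the number of ground atoms is |H| raised to its arity; summing:
  B: 21;  A: 21^2 = 441
Total ground atoms: 21 + 441 = 462.

462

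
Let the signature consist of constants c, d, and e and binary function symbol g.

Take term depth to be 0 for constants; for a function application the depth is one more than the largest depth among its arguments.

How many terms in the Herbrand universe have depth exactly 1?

Count level by level. With function symbols g/2, the terms of depth ≤ k are the 3 constants together with each function applied to depth-≤(k−1) tuples, so N_k = 3 + N_{k-1}^2.
N_0 = 3
N_1 = 3 + 3^2 = 12
Terms of depth exactly 1: N_1 − N_0 = 12 − 3 = 9.

9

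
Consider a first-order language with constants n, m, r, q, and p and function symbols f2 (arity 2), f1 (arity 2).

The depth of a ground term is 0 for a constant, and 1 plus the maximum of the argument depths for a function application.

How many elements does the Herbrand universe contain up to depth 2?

6055

Count level by level. With function symbols f2/2, f1/2, the terms of depth ≤ k are the 5 constants together with each function applied to depth-≤(k−1) tuples, so N_k = 5 + N_{k-1}^2 + N_{k-1}^2.
N_0 = 5
N_1 = 5 + 5^2 + 5^2 = 55
N_2 = 5 + 55^2 + 55^2 = 6055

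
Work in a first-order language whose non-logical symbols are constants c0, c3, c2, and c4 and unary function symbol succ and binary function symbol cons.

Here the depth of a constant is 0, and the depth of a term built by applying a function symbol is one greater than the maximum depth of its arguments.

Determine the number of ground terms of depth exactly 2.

580

Count level by level. With function symbols succ/1, cons/2, the terms of depth ≤ k are the 4 constants together with each function applied to depth-≤(k−1) tuples, so N_k = 4 + N_{k-1} + N_{k-1}^2.
N_0 = 4
N_1 = 4 + 4 + 4^2 = 24
N_2 = 4 + 24 + 24^2 = 604
Terms of depth exactly 2: N_2 − N_1 = 604 − 24 = 580.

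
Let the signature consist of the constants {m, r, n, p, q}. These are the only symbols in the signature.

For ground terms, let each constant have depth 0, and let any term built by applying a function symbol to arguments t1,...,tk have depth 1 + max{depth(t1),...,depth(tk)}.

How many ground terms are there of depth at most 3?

5

With no function symbols every ground term is a constant, so there are exactly 5 ground terms at every depth bound.
N_0 = 5
N_1 = 5
N_2 = 5
N_3 = 5
Explicitly: m, r, n, p, q.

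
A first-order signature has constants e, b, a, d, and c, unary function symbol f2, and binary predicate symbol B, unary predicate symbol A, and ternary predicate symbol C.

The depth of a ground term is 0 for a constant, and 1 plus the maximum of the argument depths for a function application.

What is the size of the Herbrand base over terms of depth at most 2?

First count ground terms of depth ≤ 2.
Count level by level. With function symbols f2/1, the terms of depth ≤ k are the 5 constants together with each function applied to depth-≤(k−1) tuples, so N_k = 5 + N_{k-1}.
N_0 = 5
N_1 = 5 + 5 = 10
N_2 = 5 + 10 = 15
So |H| = 15.
A ground atom is a predicate applied to a tuple of terms from H, so the count is the sum over predicates of |H|^arity:
  B: 15^2 = 225;  A: 15;  C: 15^3 = 3375
Total ground atoms: 225 + 15 + 3375 = 3615.

3615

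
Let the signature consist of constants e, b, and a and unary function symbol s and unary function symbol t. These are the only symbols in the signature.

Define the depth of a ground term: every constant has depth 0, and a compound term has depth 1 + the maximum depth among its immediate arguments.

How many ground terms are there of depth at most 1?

9

Count level by level. With function symbols s/1, t/1, the terms of depth ≤ k are the 3 constants together with each function applied to depth-≤(k−1) tuples, so N_k = 3 + N_{k-1} + N_{k-1}.
N_0 = 3
N_1 = 3 + 3 + 3 = 9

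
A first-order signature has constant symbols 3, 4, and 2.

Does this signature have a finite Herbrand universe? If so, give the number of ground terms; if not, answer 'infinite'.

3

There are no function symbols, so every ground term is one of the 3 constants.
The Herbrand universe is {3, 4, 2}, which is finite with 3 elements.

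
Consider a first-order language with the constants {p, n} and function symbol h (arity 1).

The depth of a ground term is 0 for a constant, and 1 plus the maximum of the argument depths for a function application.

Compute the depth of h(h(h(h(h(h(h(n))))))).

7

depth(h(n)) = 1 + depth(n) = 1 + 0 = 1
depth(h(h(n))) = 1 + depth(h(n)) = 1 + 1 = 2
depth(h(h(h(n)))) = 1 + depth(h(h(n))) = 1 + 2 = 3
depth(h(h(h(h(n))))) = 1 + depth(h(h(h(n)))) = 1 + 3 = 4
depth(h(h(h(h(h(n)))))) = 1 + depth(h(h(h(h(n))))) = 1 + 4 = 5
depth(h(h(h(h(h(h(n))))))) = 1 + depth(h(h(h(h(h(n)))))) = 1 + 5 = 6
depth(h(h(h(h(h(h(h(n)))))))) = 1 + depth(h(h(h(h(h(h(n))))))) = 1 + 6 = 7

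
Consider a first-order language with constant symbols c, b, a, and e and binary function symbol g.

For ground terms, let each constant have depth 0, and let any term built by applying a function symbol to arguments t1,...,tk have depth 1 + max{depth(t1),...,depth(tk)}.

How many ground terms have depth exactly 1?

16

If N_k denotes the number of depth-≤k ground terms, the 4 constants give N_0 = 4, and each function symbol of arity r contributes N_{k-1}^r new terms at level k: N_k = 4 + N_{k-1}^2.
N_0 = 4
N_1 = 4 + 4^2 = 20
Terms of depth exactly 1: N_1 − N_0 = 20 − 4 = 16.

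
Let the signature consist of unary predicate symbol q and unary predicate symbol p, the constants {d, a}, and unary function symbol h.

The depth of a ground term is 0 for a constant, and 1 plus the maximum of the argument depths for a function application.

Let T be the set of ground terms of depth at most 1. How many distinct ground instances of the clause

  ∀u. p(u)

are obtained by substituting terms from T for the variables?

4

Ground terms of depth ≤ 1:
  Let N_k count ground terms of depth at most k. Each non-constant term of depth ≤ k is some function symbol applied to depth-≤(k−1) arguments, giving N_k = 2 + N_{k-1}.
  N_0 = 2
  N_1 = 2 + 2 = 4
So there are 4 ground terms available for substitution.
The body mentions the single quantified variable u; since ground terms form a free algebra, no two substitutions collapse to the same formula.
Number of ground instances = 4.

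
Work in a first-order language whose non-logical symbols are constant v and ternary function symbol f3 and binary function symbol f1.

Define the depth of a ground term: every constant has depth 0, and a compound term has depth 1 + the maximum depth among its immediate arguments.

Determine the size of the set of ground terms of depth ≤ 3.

If N_k denotes the number of depth-≤k ground terms, the 1 constant gives N_0 = 1, and each function symbol of arity r contributes N_{k-1}^r new terms at level k: N_k = 1 + N_{k-1}^3 + N_{k-1}^2.
N_0 = 1
N_1 = 1 + 1^3 + 1^2 = 3
N_2 = 1 + 3^3 + 3^2 = 37
N_3 = 1 + 37^3 + 37^2 = 52023

52023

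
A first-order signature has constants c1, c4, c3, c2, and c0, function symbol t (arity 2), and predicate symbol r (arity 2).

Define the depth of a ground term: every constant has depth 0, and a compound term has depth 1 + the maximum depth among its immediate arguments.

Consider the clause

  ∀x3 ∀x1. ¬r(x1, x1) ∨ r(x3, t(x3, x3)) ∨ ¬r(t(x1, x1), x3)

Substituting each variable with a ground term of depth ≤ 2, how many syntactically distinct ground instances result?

Ground terms of depth ≤ 2:
  Write N_k for the number of ground terms of depth ≤ k. A term of depth ≤ k is either a constant or a function symbol applied to arguments of depth ≤ k−1, so N_k = 5 + N_{k-1}^2.
  N_0 = 5
  N_1 = 5 + 5^2 = 30
  N_2 = 5 + 30^2 = 905
So there are 905 ground terms available for substitution.
The body mentions every one of the 2 quantified variables; since ground terms form a free algebra, no two substitutions collapse to the same formula.
Number of ground instances = 905^2 = 819025.

819025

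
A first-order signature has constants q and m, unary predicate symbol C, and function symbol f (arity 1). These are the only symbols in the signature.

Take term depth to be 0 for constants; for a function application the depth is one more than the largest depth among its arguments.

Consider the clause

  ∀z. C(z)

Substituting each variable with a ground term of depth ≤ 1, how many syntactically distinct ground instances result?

Ground terms of depth ≤ 1:
  Let N_k = |{terms of depth ≤ k}|. Then N_0 = 2 and N_k = 2 + N_{k-1} for k ≥ 1 (one summand per function symbol, arity giving the exponent).
  N_0 = 2
  N_1 = 2 + 2 = 4
So there are 4 ground terms available for substitution.
The variable z ranges independently over the available ground terms, and distinct assignments produce distinct instances.
Number of ground instances = 4.

4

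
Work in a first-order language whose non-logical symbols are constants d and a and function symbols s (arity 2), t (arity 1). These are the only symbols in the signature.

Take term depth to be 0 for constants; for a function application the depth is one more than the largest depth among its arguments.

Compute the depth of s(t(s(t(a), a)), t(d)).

4

depth(t(a)) = 1 + depth(a) = 1 + 0 = 1
depth(s(t(a), a)) = 1 + max(1, 0) = 2
depth(t(s(t(a), a))) = 1 + depth(s(t(a), a)) = 1 + 2 = 3
depth(t(d)) = 1 + depth(d) = 1 + 0 = 1
depth(s(t(s(t(a), a)), t(d))) = 1 + max(3, 1) = 4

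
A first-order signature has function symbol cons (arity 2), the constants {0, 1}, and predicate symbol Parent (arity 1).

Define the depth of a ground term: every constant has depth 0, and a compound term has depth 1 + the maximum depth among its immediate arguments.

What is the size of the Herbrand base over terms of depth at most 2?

38

First count ground terms of depth ≤ 2.
Let N_k = |{terms of depth ≤ k}|. Then N_0 = 2 and N_k = 2 + N_{k-1}^2 for k ≥ 1 (one summand per function symbol, arity giving the exponent).
N_0 = 2
N_1 = 2 + 2^2 = 6
N_2 = 2 + 6^2 = 38
So |H| = 38.
Each predicate of arity r yields |H|^r ground atoms (one per choice of an r-tuple from H):
  Parent: 38
Total ground atoms: 38.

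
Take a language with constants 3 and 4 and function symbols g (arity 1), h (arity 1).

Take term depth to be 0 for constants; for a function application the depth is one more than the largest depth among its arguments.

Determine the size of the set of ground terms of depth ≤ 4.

If N_k denotes the number of depth-≤k ground terms, the 2 constants give N_0 = 2, and each function symbol of arity r contributes N_{k-1}^r new terms at level k: N_k = 2 + N_{k-1} + N_{k-1}.
N_0 = 2
N_1 = 2 + 2 + 2 = 6
N_2 = 2 + 6 + 6 = 14
N_3 = 2 + 14 + 14 = 30
N_4 = 2 + 30 + 30 = 62

62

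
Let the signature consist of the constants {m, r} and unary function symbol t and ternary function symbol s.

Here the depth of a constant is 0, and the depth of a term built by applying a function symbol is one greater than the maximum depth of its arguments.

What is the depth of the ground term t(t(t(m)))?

3

depth(t(m)) = 1 + depth(m) = 1 + 0 = 1
depth(t(t(m))) = 1 + depth(t(m)) = 1 + 1 = 2
depth(t(t(t(m)))) = 1 + depth(t(t(m))) = 1 + 2 = 3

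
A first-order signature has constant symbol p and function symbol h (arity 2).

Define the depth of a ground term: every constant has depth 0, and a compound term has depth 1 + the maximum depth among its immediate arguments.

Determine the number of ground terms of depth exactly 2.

Let N_k = |{terms of depth ≤ k}|. Then N_0 = 1 and N_k = 1 + N_{k-1}^2 for k ≥ 1 (one summand per function symbol, arity giving the exponent).
N_0 = 1
N_1 = 1 + 1^2 = 2
N_2 = 1 + 2^2 = 5
Terms of depth exactly 2: N_2 − N_1 = 5 − 2 = 3.

3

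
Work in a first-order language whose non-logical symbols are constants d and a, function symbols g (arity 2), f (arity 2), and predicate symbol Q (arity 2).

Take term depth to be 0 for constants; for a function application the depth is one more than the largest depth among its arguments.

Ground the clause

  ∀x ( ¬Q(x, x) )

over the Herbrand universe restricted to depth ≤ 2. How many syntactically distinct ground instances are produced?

202

Ground terms of depth ≤ 2:
  Let N_k = |{terms of depth ≤ k}|. Then N_0 = 2 and N_k = 2 + N_{k-1}^2 + N_{k-1}^2 for k ≥ 1 (one summand per function symbol, arity giving the exponent).
  N_0 = 2
  N_1 = 2 + 2^2 + 2^2 = 10
  N_2 = 2 + 10^2 + 10^2 = 202
So there are 202 ground terms available for substitution.
The variable x ranges independently over the available ground terms, and distinct assignments produce distinct instances.
Number of ground instances = 202.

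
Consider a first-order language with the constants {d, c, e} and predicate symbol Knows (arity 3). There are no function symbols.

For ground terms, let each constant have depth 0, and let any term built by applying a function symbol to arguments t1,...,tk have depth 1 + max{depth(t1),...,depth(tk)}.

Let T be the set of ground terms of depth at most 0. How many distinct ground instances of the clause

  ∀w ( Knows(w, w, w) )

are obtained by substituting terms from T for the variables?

3

Ground terms of depth ≤ 0:
  With no function symbols every ground term is a constant, so there are exactly 3 ground terms at every depth bound.
  N_0 = 3
  Explicitly: d, c, e.
So there are 3 ground terms available for substitution.
The clause has 1 distinct variable (w), which appears in the body. In the free term algebra distinct substitutions yield syntactically distinct ground instances.
Number of ground instances = 3.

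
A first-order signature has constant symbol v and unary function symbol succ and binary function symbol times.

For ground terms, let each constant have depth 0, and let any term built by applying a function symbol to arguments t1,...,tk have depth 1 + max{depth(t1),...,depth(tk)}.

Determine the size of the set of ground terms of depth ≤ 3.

183

Count level by level. With function symbols succ/1, times/2, the terms of depth ≤ k are the 1 constant together with each function applied to depth-≤(k−1) tuples, so N_k = 1 + N_{k-1} + N_{k-1}^2.
N_0 = 1
N_1 = 1 + 1 + 1^2 = 3
N_2 = 1 + 3 + 3^2 = 13
N_3 = 1 + 13 + 13^2 = 183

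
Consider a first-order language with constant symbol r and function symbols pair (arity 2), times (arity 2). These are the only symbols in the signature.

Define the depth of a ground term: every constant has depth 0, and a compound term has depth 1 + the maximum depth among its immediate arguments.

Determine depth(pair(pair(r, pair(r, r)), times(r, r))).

depth(pair(r, r)) = 1 + max(0, 0) = 1
depth(pair(r, pair(r, r))) = 1 + max(0, 1) = 2
depth(times(r, r)) = 1 + max(0, 0) = 1
depth(pair(pair(r, pair(r, r)), times(r, r))) = 1 + max(2, 1) = 3

3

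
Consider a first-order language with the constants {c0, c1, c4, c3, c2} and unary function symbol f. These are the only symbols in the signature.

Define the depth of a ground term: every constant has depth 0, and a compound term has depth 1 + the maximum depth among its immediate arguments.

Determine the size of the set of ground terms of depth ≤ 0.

5

Count level by level. With function symbols f/1, the terms of depth ≤ k are the 5 constants together with each function applied to depth-≤(k−1) tuples, so N_k = 5 + N_{k-1}.
N_0 = 5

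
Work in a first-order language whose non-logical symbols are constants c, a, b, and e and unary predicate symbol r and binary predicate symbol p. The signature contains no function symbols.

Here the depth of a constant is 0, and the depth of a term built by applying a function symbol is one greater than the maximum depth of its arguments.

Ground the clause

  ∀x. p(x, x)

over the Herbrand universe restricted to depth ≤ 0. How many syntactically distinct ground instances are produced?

4

Ground terms of depth ≤ 0:
  With no function symbols every ground term is a constant, so there are exactly 4 ground terms at every depth bound.
  N_0 = 4
  Explicitly: c, a, b, e.
So there are 4 ground terms available for substitution.
The body mentions the single quantified variable x; since ground terms form a free algebra, no two substitutions collapse to the same formula.
Number of ground instances = 4.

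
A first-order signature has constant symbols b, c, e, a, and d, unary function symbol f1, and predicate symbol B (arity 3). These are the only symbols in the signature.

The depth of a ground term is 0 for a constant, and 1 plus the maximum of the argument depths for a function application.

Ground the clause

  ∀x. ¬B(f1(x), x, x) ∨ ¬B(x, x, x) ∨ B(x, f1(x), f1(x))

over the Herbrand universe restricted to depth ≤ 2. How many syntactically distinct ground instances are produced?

15

Ground terms of depth ≤ 2:
  Count level by level. With function symbols f1/1, the terms of depth ≤ k are the 5 constants together with each function applied to depth-≤(k−1) tuples, so N_k = 5 + N_{k-1}.
  N_0 = 5
  N_1 = 5 + 5 = 10
  N_2 = 5 + 10 = 15
So there are 15 ground terms available for substitution.
The body mentions the single quantified variable x; since ground terms form a free algebra, no two substitutions collapse to the same formula.
Number of ground instances = 15.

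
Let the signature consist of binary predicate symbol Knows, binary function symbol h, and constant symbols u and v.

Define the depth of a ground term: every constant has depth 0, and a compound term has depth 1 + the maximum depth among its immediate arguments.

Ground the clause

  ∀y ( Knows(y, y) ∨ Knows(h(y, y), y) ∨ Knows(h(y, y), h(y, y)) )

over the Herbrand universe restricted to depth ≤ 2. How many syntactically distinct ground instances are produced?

38

Ground terms of depth ≤ 2:
  If N_k denotes the number of depth-≤k ground terms, the 2 constants give N_0 = 2, and each function symbol of arity r contributes N_{k-1}^r new terms at level k: N_k = 2 + N_{k-1}^2.
  N_0 = 2
  N_1 = 2 + 2^2 = 6
  N_2 = 2 + 6^2 = 38
So there are 38 ground terms available for substitution.
There is 1 variable to instantiate (y),  occurring in at least one literal, so different choices give different ground instances.
Number of ground instances = 38.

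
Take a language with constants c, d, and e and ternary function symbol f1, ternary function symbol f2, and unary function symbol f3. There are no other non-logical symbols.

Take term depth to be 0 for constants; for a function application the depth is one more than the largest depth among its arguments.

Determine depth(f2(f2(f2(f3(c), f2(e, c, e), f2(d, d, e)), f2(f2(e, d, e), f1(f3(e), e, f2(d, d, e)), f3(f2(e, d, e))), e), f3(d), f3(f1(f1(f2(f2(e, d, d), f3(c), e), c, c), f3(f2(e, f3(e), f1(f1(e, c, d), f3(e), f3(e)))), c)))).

depth(f3(c)) = 1 + depth(c) = 1 + 0 = 1
depth(f2(e, c, e)) = 1 + max(0, 0, 0) = 1
depth(f2(d, d, e)) = 1 + max(0, 0, 0) = 1
depth(f2(f3(c), f2(e, c, e), f2(d, d, e))) = 1 + max(1, 1, 1) = 2
depth(f2(e, d, e)) = 1 + max(0, 0, 0) = 1
depth(f3(e)) = 1 + depth(e) = 1 + 0 = 1
depth(f1(f3(e), e, f2(d, d, e))) = 1 + max(1, 0, 1) = 2
depth(f3(f2(e, d, e))) = 1 + depth(f2(e, d, e)) = 1 + 1 = 2
depth(f2(f2(e, d, e), f1(f3(e), e, f2(d, d, e)), f3(f2(e, d, e)))) = 1 + max(1, 2, 2) = 3
depth(f2(f2(f3(c), f2(e, c, e), f2(d, d, e)), f2(f2(e, d, e), f1(f3(e), e, f2(d, d, e)), f3(f2(e, d, e))), e)) = 1 + max(2, 3, 0) = 4
depth(f3(d)) = 1 + depth(d) = 1 + 0 = 1
depth(f2(e, d, d)) = 1 + max(0, 0, 0) = 1
depth(f2(f2(e, d, d), f3(c), e)) = 1 + max(1, 1, 0) = 2
depth(f1(f2(f2(e, d, d), f3(c), e), c, c)) = 1 + max(2, 0, 0) = 3
depth(f1(e, c, d)) = 1 + max(0, 0, 0) = 1
depth(f1(f1(e, c, d), f3(e), f3(e))) = 1 + max(1, 1, 1) = 2
depth(f2(e, f3(e), f1(f1(e, c, d), f3(e), f3(e)))) = 1 + max(0, 1, 2) = 3
depth(f3(f2(e, f3(e), f1(f1(e, c, d), f3(e), f3(e))))) = 1 + depth(f2(e, f3(e), f1(f1(e, c, d), f3(e), f3(e)))) = 1 + 3 = 4
depth(f1(f1(f2(f2(e, d, d), f3(c), e), c, c), f3(f2(e, f3(e), f1(f1(e, c, d), f3(e), f3(e)))), c)) = 1 + max(3, 4, 0) = 5
depth(f3(f1(f1(f2(f2(e, d, d), f3(c), e), c, c), f3(f2(e, f3(e), f1(f1(e, c, d), f3(e), f3(e)))), c))) = 1 + depth(f1(f1(f2(f2(e, d, d), f3(c), e), c, c), f3(f2(e, f3(e), f1(f1(e, c, d), f3(e), f3(e)))), c)) = 1 + 5 = 6
depth(f2(f2(f2(f3(c), f2(e, c, e), f2(d, d, e)), f2(f2(e, d, e), f1(f3(e), e, f2(d, d, e)), f3(f2(e, d, e))), e), f3(d), f3(f1(f1(f2(f2(e, d, d), f3(c), e), c, c), f3(f2(e, f3(e), f1(f1(e, c, d), f3(e), f3(e)))), c)))) = 1 + max(4, 1, 6) = 7

7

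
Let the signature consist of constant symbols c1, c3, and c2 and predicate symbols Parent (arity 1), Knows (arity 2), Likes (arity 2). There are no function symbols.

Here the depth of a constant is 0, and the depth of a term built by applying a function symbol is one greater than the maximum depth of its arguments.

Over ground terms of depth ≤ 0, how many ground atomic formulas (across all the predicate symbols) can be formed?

First count ground terms of depth ≤ 0.
With no function symbols every ground term is a constant, so there are exactly 3 ground terms at every depth bound.
N_0 = 3
Explicitly: c1, c3, c2.
So |H| = 3.
Each predicate of arity r yields |H|^r ground atoms (one per choice of an r-tuple from H):
  Parent: 3;  Knows: 3^2 = 9;  Likes: 3^2 = 9
Total ground atoms: 3 + 9 + 9 = 21.

21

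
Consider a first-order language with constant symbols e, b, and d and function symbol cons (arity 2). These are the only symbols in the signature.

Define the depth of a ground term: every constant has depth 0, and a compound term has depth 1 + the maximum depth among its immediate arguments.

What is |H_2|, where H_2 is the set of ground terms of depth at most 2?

Let N_k = |{terms of depth ≤ k}|. Then N_0 = 3 and N_k = 3 + N_{k-1}^2 for k ≥ 1 (one summand per function symbol, arity giving the exponent).
N_0 = 3
N_1 = 3 + 3^2 = 12
N_2 = 3 + 12^2 = 147

147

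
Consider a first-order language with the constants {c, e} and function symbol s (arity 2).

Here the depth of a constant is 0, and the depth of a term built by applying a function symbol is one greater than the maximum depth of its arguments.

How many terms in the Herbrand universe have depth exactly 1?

Write N_k for the number of ground terms of depth ≤ k. A term of depth ≤ k is either a constant or a function symbol applied to arguments of depth ≤ k−1, so N_k = 2 + N_{k-1}^2.
N_0 = 2
N_1 = 2 + 2^2 = 6
Terms of depth exactly 1: N_1 − N_0 = 6 − 2 = 4.

4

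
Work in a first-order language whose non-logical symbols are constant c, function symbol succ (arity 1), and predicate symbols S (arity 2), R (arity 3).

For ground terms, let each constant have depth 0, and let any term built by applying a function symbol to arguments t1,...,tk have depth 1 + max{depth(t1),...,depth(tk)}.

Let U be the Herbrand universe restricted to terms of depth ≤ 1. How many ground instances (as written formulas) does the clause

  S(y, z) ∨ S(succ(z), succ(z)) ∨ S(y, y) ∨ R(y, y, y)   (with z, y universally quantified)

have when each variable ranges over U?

Ground terms of depth ≤ 1:
  Let N_k = |{terms of depth ≤ k}|. Then N_0 = 1 and N_k = 1 + N_{k-1} for k ≥ 1 (one summand per function symbol, arity giving the exponent).
  N_0 = 1
  N_1 = 1 + 1 = 2
So there are 2 ground terms available for substitution.
There are 2 variables to instantiate (z, y), each occurring in at least one literal, so different choices give different ground instances.
Number of ground instances = 2^2 = 4.

4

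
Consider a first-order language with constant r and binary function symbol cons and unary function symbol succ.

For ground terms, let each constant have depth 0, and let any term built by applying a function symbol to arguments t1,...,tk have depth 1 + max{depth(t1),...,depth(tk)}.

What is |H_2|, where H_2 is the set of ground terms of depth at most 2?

If N_k denotes the number of depth-≤k ground terms, the 1 constant gives N_0 = 1, and each function symbol of arity r contributes N_{k-1}^r new terms at level k: N_k = 1 + N_{k-1}^2 + N_{k-1}.
N_0 = 1
N_1 = 1 + 1^2 + 1 = 3
N_2 = 1 + 3^2 + 3 = 13

13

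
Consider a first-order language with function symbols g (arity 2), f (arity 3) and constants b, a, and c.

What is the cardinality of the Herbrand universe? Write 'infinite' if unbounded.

infinite

The signature has at least one function symbol (g, arity 2) and at least one constant (b).
Iterating g gives infinitely many distinct ground terms: b, g(b, b), g(g(b, b), g(b, b)), ...
So the Herbrand universe is infinite.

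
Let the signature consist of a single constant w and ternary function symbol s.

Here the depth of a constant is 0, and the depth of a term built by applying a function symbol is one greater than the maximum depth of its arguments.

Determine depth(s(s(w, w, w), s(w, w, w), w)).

2

depth(s(w, w, w)) = 1 + max(0, 0, 0) = 1
depth(s(s(w, w, w), s(w, w, w), w)) = 1 + max(1, 1, 0) = 2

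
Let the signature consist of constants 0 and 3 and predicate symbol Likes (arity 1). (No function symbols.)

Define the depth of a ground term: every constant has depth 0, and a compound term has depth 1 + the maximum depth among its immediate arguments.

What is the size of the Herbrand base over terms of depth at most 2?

First count ground terms of depth ≤ 2.
With no function symbols every ground term is a constant, so there are exactly 2 ground terms at every depth bound.
N_0 = 2
N_1 = 2
N_2 = 2
Explicitly: 0, 3.
So |H| = 2.
Each predicate of arity r yields |H|^r ground atoms (one per choice of an r-tuple from H):
  Likes: 2
Total ground atoms: 2.

2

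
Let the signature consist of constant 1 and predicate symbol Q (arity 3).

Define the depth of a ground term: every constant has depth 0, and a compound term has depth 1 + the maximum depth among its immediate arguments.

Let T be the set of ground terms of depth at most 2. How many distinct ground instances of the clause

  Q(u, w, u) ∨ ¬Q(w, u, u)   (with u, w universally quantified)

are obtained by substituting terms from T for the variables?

1

Ground terms of depth ≤ 2:
  With no function symbols every ground term is a constant, so there is exactly 1 ground term at every depth bound.
  N_0 = 1
  N_1 = 1
  N_2 = 1
  Explicitly: 1.
So there is exactly 1 ground term available for substitution.
The clause has 2 distinct variables (u, w), each appearing in the body. In the free term algebra distinct substitutions yield syntactically distinct ground instances.
Number of ground instances = 1^2 = 1.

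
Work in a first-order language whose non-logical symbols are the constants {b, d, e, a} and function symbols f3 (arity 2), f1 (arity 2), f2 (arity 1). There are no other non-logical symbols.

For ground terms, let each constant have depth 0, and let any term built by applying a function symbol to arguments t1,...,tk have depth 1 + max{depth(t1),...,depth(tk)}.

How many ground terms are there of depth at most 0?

Let N_k count ground terms of depth at most k. Each non-constant term of depth ≤ k is some function symbol applied to depth-≤(k−1) arguments, giving N_k = 4 + N_{k-1}^2 + N_{k-1}^2 + N_{k-1}.
N_0 = 4
Explicitly: b, d, e, a.

4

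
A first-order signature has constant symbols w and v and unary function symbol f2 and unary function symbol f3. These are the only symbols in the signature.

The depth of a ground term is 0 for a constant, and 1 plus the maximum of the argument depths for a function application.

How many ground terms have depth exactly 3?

Let N_k count ground terms of depth at most k. Each non-constant term of depth ≤ k is some function symbol applied to depth-≤(k−1) arguments, giving N_k = 2 + N_{k-1} + N_{k-1}.
N_0 = 2
N_1 = 2 + 2 + 2 = 6
N_2 = 2 + 6 + 6 = 14
N_3 = 2 + 14 + 14 = 30
Terms of depth exactly 3: N_3 − N_2 = 30 − 14 = 16.

16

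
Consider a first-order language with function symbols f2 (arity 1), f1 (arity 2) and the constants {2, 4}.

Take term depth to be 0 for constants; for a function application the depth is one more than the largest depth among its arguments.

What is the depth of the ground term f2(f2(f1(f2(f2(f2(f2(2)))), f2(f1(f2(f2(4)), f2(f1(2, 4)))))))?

depth(f2(2)) = 1 + depth(2) = 1 + 0 = 1
depth(f2(f2(2))) = 1 + depth(f2(2)) = 1 + 1 = 2
depth(f2(f2(f2(2)))) = 1 + depth(f2(f2(2))) = 1 + 2 = 3
depth(f2(f2(f2(f2(2))))) = 1 + depth(f2(f2(f2(2)))) = 1 + 3 = 4
depth(f2(4)) = 1 + depth(4) = 1 + 0 = 1
depth(f2(f2(4))) = 1 + depth(f2(4)) = 1 + 1 = 2
depth(f1(2, 4)) = 1 + max(0, 0) = 1
depth(f2(f1(2, 4))) = 1 + depth(f1(2, 4)) = 1 + 1 = 2
depth(f1(f2(f2(4)), f2(f1(2, 4)))) = 1 + max(2, 2) = 3
depth(f2(f1(f2(f2(4)), f2(f1(2, 4))))) = 1 + depth(f1(f2(f2(4)), f2(f1(2, 4)))) = 1 + 3 = 4
depth(f1(f2(f2(f2(f2(2)))), f2(f1(f2(f2(4)), f2(f1(2, 4)))))) = 1 + max(4, 4) = 5
depth(f2(f1(f2(f2(f2(f2(2)))), f2(f1(f2(f2(4)), f2(f1(2, 4))))))) = 1 + depth(f1(f2(f2(f2(f2(2)))), f2(f1(f2(f2(4)), f2(f1(2, 4)))))) = 1 + 5 = 6
depth(f2(f2(f1(f2(f2(f2(f2(2)))), f2(f1(f2(f2(4)), f2(f1(2, 4)))))))) = 1 + depth(f2(f1(f2(f2(f2(f2(2)))), f2(f1(f2(f2(4)), f2(f1(2, 4))))))) = 1 + 6 = 7

7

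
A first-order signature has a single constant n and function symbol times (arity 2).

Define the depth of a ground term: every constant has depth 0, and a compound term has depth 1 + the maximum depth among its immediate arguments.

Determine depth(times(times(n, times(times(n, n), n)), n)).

depth(times(n, n)) = 1 + max(0, 0) = 1
depth(times(times(n, n), n)) = 1 + max(1, 0) = 2
depth(times(n, times(times(n, n), n))) = 1 + max(0, 2) = 3
depth(times(times(n, times(times(n, n), n)), n)) = 1 + max(3, 0) = 4

4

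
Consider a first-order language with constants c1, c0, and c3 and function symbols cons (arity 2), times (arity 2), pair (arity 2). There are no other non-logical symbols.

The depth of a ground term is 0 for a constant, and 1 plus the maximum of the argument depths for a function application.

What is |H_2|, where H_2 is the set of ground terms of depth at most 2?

Count level by level. With function symbols cons/2, times/2, pair/2, the terms of depth ≤ k are the 3 constants together with each function applied to depth-≤(k−1) tuples, so N_k = 3 + N_{k-1}^2 + N_{k-1}^2 + N_{k-1}^2.
N_0 = 3
N_1 = 3 + 3^2 + 3^2 + 3^2 = 30
N_2 = 3 + 30^2 + 30^2 + 30^2 = 2703

2703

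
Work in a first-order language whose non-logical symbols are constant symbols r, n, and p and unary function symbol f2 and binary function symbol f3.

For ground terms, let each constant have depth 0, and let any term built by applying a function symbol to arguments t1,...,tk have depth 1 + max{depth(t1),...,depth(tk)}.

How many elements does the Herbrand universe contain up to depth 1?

Count level by level. With function symbols f2/1, f3/2, the terms of depth ≤ k are the 3 constants together with each function applied to depth-≤(k−1) tuples, so N_k = 3 + N_{k-1} + N_{k-1}^2.
N_0 = 3
N_1 = 3 + 3 + 3^2 = 15

15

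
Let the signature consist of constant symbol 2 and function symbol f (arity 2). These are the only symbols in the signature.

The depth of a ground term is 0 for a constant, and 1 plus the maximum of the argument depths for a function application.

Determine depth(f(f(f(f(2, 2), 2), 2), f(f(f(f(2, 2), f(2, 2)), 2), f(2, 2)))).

depth(f(2, 2)) = 1 + max(0, 0) = 1
depth(f(f(2, 2), 2)) = 1 + max(1, 0) = 2
depth(f(f(f(2, 2), 2), 2)) = 1 + max(2, 0) = 3
depth(f(f(2, 2), f(2, 2))) = 1 + max(1, 1) = 2
depth(f(f(f(2, 2), f(2, 2)), 2)) = 1 + max(2, 0) = 3
depth(f(f(f(f(2, 2), f(2, 2)), 2), f(2, 2))) = 1 + max(3, 1) = 4
depth(f(f(f(f(2, 2), 2), 2), f(f(f(f(2, 2), f(2, 2)), 2), f(2, 2)))) = 1 + max(3, 4) = 5

5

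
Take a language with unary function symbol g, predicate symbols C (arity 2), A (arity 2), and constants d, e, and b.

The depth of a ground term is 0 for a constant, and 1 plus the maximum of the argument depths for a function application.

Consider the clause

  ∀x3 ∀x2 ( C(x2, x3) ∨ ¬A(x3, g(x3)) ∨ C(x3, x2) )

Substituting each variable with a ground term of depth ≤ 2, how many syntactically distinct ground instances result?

Ground terms of depth ≤ 2:
  Write N_k for the number of ground terms of depth ≤ k. A term of depth ≤ k is either a constant or a function symbol applied to arguments of depth ≤ k−1, so N_k = 3 + N_{k-1}.
  N_0 = 3
  N_1 = 3 + 3 = 6
  N_2 = 3 + 6 = 9
  Explicitly: d, e, b, g(d), g(e), g(b), g(g(d)), g(g(e)), g(g(b)).
So there are 9 ground terms available for substitution.
The body mentions every one of the 2 quantified variables; since ground terms form a free algebra, no two substitutions collapse to the same formula.
Number of ground instances = 9^2 = 81.

81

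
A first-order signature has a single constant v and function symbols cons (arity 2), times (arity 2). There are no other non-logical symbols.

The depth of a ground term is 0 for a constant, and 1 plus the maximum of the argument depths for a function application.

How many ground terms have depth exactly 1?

Let N_k = |{terms of depth ≤ k}|. Then N_0 = 1 and N_k = 1 + N_{k-1}^2 + N_{k-1}^2 for k ≥ 1 (one summand per function symbol, arity giving the exponent).
N_0 = 1
N_1 = 1 + 1^2 + 1^2 = 3
Terms of depth exactly 1: N_1 − N_0 = 3 − 1 = 2.

2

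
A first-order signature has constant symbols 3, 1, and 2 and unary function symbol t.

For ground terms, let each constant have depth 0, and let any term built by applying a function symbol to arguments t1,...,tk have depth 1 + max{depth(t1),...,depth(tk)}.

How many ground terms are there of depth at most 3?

12

If N_k denotes the number of depth-≤k ground terms, the 3 constants give N_0 = 3, and each function symbol of arity r contributes N_{k-1}^r new terms at level k: N_k = 3 + N_{k-1}.
N_0 = 3
N_1 = 3 + 3 = 6
N_2 = 3 + 6 = 9
N_3 = 3 + 9 = 12
Explicitly: 3, 1, 2, t(3), t(1), t(2), t(t(3)), t(t(1)), t(t(2)), t(t(t(3))), t(t(t(1))), t(t(t(2))).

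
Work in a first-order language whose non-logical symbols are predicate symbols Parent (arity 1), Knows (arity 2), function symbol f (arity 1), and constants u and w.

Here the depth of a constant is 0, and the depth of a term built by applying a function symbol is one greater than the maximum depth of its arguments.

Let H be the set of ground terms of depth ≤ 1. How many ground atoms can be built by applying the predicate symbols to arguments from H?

First count ground terms of depth ≤ 1.
Write N_k for the number of ground terms of depth ≤ k. A term of depth ≤ k is either a constant or a function symbol applied to arguments of depth ≤ k−1, so N_k = 2 + N_{k-1}.
N_0 = 2
N_1 = 2 + 2 = 4
So |H| = 4.
Ground atoms are formed by filling each argument slot of a predicate with a term from H, so an r-ary predicate gives |H|^r atoms:
  Parent: 4;  Knows: 4^2 = 16
Total ground atoms: 4 + 16 = 20.

20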